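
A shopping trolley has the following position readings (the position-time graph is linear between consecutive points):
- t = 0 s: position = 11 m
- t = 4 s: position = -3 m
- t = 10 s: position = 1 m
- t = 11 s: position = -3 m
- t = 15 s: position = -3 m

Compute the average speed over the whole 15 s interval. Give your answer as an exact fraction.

Average speed = (total path length)/(elapsed time); on a piecewise-linear x-t graph the path length is Σ|Δx|.
0–4 s: |Δx| = |-3 − 11| = 14 m
4–10 s: |Δx| = |1 − -3| = 4 m
10–11 s: |Δx| = |-3 − 1| = 4 m
11–15 s: |Δx| = |-3 − -3| = 0 m
Total path = 22 m; average speed = 22/15 = 22/15 m/s.

22/15 m/s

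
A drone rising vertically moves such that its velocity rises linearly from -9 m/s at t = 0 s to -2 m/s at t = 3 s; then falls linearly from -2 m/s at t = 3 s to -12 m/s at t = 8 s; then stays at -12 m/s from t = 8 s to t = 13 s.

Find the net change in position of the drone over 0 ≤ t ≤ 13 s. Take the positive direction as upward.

Net displacement equals the area under the velocity-time graph (areas below the axis count negative).
0–3 s: ½(-9 + -2)(3) = -16.5 m
3–8 s: ½(-2 + -12)(5) = -35 m
8–13 s: -12 × 5 = -60 m
Net displacement = -111.5 m

-111.5 m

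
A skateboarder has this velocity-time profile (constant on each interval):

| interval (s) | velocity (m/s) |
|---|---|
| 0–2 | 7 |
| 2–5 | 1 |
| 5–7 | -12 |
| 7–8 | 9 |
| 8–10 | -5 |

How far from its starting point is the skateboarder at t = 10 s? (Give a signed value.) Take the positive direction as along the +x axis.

-8 m

Displacement is the signed area under the v-t curve.
0–2 s: 7 × 2 = 14 m
2–5 s: 1 × 3 = 3 m
5–7 s: -12 × 2 = -24 m
7–8 s: 9 × 1 = 9 m
8–10 s: -5 × 2 = -10 m
Net displacement = -8 m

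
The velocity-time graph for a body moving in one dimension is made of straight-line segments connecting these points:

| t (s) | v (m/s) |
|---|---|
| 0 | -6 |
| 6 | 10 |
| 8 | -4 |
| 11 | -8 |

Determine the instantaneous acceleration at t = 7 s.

-7 m/s²

Acceleration is the slope of the v-t graph on 6–8 s: (-4 − 10)/(8 − 6) = -7 m/s².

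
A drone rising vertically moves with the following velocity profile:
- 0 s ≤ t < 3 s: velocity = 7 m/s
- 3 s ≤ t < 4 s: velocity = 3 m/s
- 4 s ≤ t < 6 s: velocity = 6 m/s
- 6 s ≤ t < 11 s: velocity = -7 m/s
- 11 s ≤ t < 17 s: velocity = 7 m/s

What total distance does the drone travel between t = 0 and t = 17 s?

113 m

Total distance travelled is ∫|v| dt — sum the magnitudes of each area piece.
0–3 s: |7| × 3 = 21 m
3–4 s: |3| × 1 = 3 m
4–6 s: |6| × 2 = 12 m
6–11 s: |-7| × 5 = 35 m
11–17 s: |7| × 6 = 42 m
Total distance = 113 m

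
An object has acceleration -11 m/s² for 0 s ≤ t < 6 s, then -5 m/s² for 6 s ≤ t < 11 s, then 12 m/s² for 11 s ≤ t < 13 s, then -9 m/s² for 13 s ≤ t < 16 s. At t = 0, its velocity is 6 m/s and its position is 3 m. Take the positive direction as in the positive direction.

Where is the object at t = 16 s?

-891 m

On each constant-a segment, Δv = aΔt and Δx = v₀Δt + ½aΔt²; chain segment to segment.
0–6 s: v starts 6 m/s; Δx = 6·6 + ½·-11·6² = -162 m; v ends -60 m/s.
6–11 s: v starts -60 m/s; Δx = -60·5 + ½·-5·5² = -362.5 m; v ends -85 m/s.
11–13 s: v starts -85 m/s; Δx = -85·2 + ½·12·2² = -146 m; v ends -61 m/s.
13–16 s: v starts -61 m/s; Δx = -61·3 + ½·-9·3² = -223.5 m; v ends -88 m/s.
x(16) = 3 + Σ Δx = -891 m.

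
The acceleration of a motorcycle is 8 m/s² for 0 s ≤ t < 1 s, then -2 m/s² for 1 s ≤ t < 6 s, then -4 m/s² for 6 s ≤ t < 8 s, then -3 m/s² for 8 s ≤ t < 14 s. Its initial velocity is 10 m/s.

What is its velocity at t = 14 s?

Δv equals the area under the a-t graph; then v = v₀ + Δv.
0–1 s: 8 × 1 = 8 m/s
1–6 s: -2 × 5 = -10 m/s
6–8 s: -4 × 2 = -8 m/s
8–14 s: -3 × 6 = -18 m/s
Δv = -28 m/s, so v(14) = 10 + (-28) = -18 m/s.

-18 m/s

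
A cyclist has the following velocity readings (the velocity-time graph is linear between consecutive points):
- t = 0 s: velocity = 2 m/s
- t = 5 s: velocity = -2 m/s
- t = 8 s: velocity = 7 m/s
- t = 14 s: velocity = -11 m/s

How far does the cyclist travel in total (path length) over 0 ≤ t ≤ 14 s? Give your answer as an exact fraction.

253/6 m

Distance (not displacement) is the total path length: add the absolute areas under v-t.
0–5 s: v = 0 at t = 2.5 s; triangle areas 2.5 + 2.5 = 5 m
5–8 s: v = 0 at t = 17/3 s; triangle areas 2/3 + 49/6 = 53/6 m
8–14 s: v = 0 at t = 31/3 s; triangle areas 49/6 + 121/6 = 85/3 m
Total distance = 253/6 m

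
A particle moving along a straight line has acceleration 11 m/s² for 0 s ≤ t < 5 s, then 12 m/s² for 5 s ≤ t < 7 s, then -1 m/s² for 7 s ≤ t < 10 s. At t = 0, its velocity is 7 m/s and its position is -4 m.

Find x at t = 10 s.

On each constant-a segment, Δv = aΔt and Δx = v₀Δt + ½aΔt²; chain segment to segment.
0–5 s: v starts 7 m/s; Δx = 7·5 + ½·11·5² = 172.5 m; v ends 62 m/s.
5–7 s: v starts 62 m/s; Δx = 62·2 + ½·12·2² = 148 m; v ends 86 m/s.
7–10 s: v starts 86 m/s; Δx = 86·3 + ½·-1·3² = 253.5 m; v ends 83 m/s.
x(10) = -4 + Σ Δx = 570 m.

570 m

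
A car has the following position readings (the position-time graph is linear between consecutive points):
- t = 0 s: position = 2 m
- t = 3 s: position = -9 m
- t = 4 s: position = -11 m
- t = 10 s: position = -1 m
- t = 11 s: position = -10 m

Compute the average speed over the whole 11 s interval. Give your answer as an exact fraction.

Average speed = (total path length)/(elapsed time); on a piecewise-linear x-t graph the path length is Σ|Δx|.
0–3 s: |Δx| = |-9 − 2| = 11 m
3–4 s: |Δx| = |-11 − -9| = 2 m
4–10 s: |Δx| = |-1 − -11| = 10 m
10–11 s: |Δx| = |-10 − -1| = 9 m
Total path = 32 m; average speed = 32/11 = 32/11 m/s.

32/11 m/s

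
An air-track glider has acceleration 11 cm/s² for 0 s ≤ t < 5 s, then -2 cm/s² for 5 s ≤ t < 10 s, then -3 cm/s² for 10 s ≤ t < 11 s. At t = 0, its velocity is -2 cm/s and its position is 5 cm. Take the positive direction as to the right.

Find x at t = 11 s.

414 cm

On each constant-a segment, Δv = aΔt and Δx = v₀Δt + ½aΔt²; chain segment to segment.
0–5 s: v starts -2 cm/s; Δx = -2·5 + ½·11·5² = 127.5 cm; v ends 53 cm/s.
5–10 s: v starts 53 cm/s; Δx = 53·5 + ½·-2·5² = 240 cm; v ends 43 cm/s.
10–11 s: v starts 43 cm/s; Δx = 43·1 + ½·-3·1² = 41.5 cm; v ends 40 cm/s.
x(11) = 5 + Σ Δx = 414 cm.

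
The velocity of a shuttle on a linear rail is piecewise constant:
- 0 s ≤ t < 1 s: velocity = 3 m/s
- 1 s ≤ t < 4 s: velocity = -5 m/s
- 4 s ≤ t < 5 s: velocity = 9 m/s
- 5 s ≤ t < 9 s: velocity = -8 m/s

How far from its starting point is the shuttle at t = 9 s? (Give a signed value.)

Net displacement equals the area under the velocity-time graph (areas below the axis count negative).
0–1 s: 3 × 1 = 3 m
1–4 s: -5 × 3 = -15 m
4–5 s: 9 × 1 = 9 m
5–9 s: -8 × 4 = -32 m
Net displacement = -35 m

-35 m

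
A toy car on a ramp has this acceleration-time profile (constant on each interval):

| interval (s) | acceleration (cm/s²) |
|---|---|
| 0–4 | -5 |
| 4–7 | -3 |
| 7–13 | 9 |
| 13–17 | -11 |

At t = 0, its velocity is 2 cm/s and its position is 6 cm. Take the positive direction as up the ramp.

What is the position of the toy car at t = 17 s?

On each constant-a segment, Δv = aΔt and Δx = v₀Δt + ½aΔt²; chain segment to segment.
0–4 s: v starts 2 cm/s; Δx = 2·4 + ½·-5·4² = -32 cm; v ends -18 cm/s.
4–7 s: v starts -18 cm/s; Δx = -18·3 + ½·-3·3² = -67.5 cm; v ends -27 cm/s.
7–13 s: v starts -27 cm/s; Δx = -27·6 + ½·9·6² = 0 cm; v ends 27 cm/s.
13–17 s: v starts 27 cm/s; Δx = 27·4 + ½·-11·4² = 20 cm; v ends -17 cm/s.
x(17) = 6 + Σ Δx = -73.5 cm.

-73.5 cm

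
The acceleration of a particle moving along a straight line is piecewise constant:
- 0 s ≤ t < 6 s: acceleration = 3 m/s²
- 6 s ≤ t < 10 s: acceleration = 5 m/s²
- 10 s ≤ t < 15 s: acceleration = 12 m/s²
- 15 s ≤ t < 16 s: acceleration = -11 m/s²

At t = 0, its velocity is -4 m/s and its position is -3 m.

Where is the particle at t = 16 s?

On each constant-a segment, Δv = aΔt and Δx = v₀Δt + ½aΔt²; chain segment to segment.
0–6 s: v starts -4 m/s; Δx = -4·6 + ½·3·6² = 30 m; v ends 14 m/s.
6–10 s: v starts 14 m/s; Δx = 14·4 + ½·5·4² = 96 m; v ends 34 m/s.
10–15 s: v starts 34 m/s; Δx = 34·5 + ½·12·5² = 320 m; v ends 94 m/s.
15–16 s: v starts 94 m/s; Δx = 94·1 + ½·-11·1² = 88.5 m; v ends 83 m/s.
x(16) = -3 + Σ Δx = 531.5 m.

531.5 m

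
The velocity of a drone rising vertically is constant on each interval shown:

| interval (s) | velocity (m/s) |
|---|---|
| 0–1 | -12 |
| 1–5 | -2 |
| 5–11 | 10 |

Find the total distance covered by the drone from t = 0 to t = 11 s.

Total distance travelled is ∫|v| dt — sum the magnitudes of each area piece.
0–1 s: |-12| × 1 = 12 m
1–5 s: |-2| × 4 = 8 m
5–11 s: |10| × 6 = 60 m
Total distance = 80 m

80 m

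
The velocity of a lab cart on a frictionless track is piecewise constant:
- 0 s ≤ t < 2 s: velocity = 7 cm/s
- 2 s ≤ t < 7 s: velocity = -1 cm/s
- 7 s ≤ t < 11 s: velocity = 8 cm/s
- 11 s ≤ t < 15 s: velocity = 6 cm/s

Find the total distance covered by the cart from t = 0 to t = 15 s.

Distance (not displacement) is the total path length: add the absolute areas under v-t.
0–2 s: |7| × 2 = 14 cm
2–7 s: |-1| × 5 = 5 cm
7–11 s: |8| × 4 = 32 cm
11–15 s: |6| × 4 = 24 cm
Total distance = 75 cm

75 cm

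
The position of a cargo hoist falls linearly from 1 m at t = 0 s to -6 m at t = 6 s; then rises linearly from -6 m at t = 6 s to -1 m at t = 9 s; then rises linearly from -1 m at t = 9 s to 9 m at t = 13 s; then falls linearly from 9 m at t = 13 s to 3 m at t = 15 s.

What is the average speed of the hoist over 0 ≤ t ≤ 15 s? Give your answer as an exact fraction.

Average speed = (total path length)/(elapsed time); on a piecewise-linear x-t graph the path length is Σ|Δx|.
0–6 s: |Δx| = |-6 − 1| = 7 m
6–9 s: |Δx| = |-1 − -6| = 5 m
9–13 s: |Δx| = |9 − -1| = 10 m
13–15 s: |Δx| = |3 − 9| = 6 m
Total path = 28 m; average speed = 28/15 = 28/15 m/s.

28/15 m/s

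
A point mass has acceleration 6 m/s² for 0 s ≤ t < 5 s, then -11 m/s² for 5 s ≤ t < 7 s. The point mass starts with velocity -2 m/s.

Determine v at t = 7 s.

Δv equals the area under the a-t graph; then v = v₀ + Δv.
0–5 s: 6 × 5 = 30 m/s
5–7 s: -11 × 2 = -22 m/s
Δv = 8 m/s, so v(7) = -2 + (8) = 6 m/s.

6 m/s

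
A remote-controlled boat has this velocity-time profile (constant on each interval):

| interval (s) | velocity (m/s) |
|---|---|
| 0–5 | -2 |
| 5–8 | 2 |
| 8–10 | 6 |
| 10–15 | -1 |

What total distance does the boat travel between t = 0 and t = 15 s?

33 m

Distance (not displacement) is the total path length: add the absolute areas under v-t.
0–5 s: |-2| × 5 = 10 m
5–8 s: |2| × 3 = 6 m
8–10 s: |6| × 2 = 12 m
10–15 s: |-1| × 5 = 5 m
Total distance = 33 m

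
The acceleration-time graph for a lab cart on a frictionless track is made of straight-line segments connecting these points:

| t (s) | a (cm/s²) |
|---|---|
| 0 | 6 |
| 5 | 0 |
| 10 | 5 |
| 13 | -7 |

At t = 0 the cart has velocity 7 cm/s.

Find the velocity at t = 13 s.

Δv equals the area under the a-t graph; then v = v₀ + Δv.
0–5 s: ½(6 + 0)(5) = 15 cm/s
5–10 s: ½(0 + 5)(5) = 12.5 cm/s
10–13 s: ½(5 + -7)(3) = -3 cm/s
Δv = 24.5 cm/s, so v(13) = 7 + (24.5) = 31.5 cm/s.

31.5 cm/s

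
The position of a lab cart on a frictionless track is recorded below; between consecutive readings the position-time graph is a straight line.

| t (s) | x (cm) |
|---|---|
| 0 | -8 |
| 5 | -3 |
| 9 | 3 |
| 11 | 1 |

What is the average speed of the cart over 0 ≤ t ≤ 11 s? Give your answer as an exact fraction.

13/11 cm/s

Average speed = (total path length)/(elapsed time); on a piecewise-linear x-t graph the path length is Σ|Δx|.
0–5 s: |Δx| = |-3 − -8| = 5 cm
5–9 s: |Δx| = |3 − -3| = 6 cm
9–11 s: |Δx| = |1 − 3| = 2 cm
Total path = 13 cm; average speed = 13/11 = 13/11 cm/s.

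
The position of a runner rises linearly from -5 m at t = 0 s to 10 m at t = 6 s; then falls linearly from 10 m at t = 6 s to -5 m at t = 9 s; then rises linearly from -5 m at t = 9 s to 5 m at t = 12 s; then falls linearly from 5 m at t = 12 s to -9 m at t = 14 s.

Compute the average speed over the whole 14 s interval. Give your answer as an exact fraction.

27/7 m/s

Average speed = (total path length)/(elapsed time); on a piecewise-linear x-t graph the path length is Σ|Δx|.
0–6 s: |Δx| = |10 − -5| = 15 m
6–9 s: |Δx| = |-5 − 10| = 15 m
9–12 s: |Δx| = |5 − -5| = 10 m
12–14 s: |Δx| = |-9 − 5| = 14 m
Total path = 54 m; average speed = 54/14 = 27/7 m/s.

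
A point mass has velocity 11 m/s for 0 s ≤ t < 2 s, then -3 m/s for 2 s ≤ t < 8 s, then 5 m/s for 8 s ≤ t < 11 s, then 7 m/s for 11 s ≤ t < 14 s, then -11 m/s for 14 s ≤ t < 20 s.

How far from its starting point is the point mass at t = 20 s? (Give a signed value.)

-26 m

Displacement is the signed area under the v-t curve.
0–2 s: 11 × 2 = 22 m
2–8 s: -3 × 6 = -18 m
8–11 s: 5 × 3 = 15 m
11–14 s: 7 × 3 = 21 m
14–20 s: -11 × 6 = -66 m
Net displacement = -26 m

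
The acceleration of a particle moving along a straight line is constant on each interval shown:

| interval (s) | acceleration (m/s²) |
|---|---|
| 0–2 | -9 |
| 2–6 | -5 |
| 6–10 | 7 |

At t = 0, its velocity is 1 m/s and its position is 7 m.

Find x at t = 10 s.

On each constant-a segment, Δv = aΔt and Δx = v₀Δt + ½aΔt²; chain segment to segment.
0–2 s: v starts 1 m/s; Δx = 1·2 + ½·-9·2² = -16 m; v ends -17 m/s.
2–6 s: v starts -17 m/s; Δx = -17·4 + ½·-5·4² = -108 m; v ends -37 m/s.
6–10 s: v starts -37 m/s; Δx = -37·4 + ½·7·4² = -92 m; v ends -9 m/s.
x(10) = 7 + Σ Δx = -209 m.

-209 m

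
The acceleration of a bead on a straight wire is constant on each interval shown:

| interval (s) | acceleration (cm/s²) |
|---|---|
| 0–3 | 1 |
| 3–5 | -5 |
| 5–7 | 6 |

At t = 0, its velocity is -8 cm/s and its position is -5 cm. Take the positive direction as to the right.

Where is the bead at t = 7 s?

-62.5 cm

On each constant-a segment, Δv = aΔt and Δx = v₀Δt + ½aΔt²; chain segment to segment.
0–3 s: v starts -8 cm/s; Δx = -8·3 + ½·1·3² = -19.5 cm; v ends -5 cm/s.
3–5 s: v starts -5 cm/s; Δx = -5·2 + ½·-5·2² = -20 cm; v ends -15 cm/s.
5–7 s: v starts -15 cm/s; Δx = -15·2 + ½·6·2² = -18 cm; v ends -3 cm/s.
x(7) = -5 + Σ Δx = -62.5 cm.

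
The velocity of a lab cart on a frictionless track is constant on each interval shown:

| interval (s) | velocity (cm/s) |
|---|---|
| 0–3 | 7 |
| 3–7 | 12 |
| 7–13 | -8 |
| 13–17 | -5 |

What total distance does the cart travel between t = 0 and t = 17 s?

137 cm

Distance (not displacement) is the total path length: add the absolute areas under v-t.
0–3 s: |7| × 3 = 21 cm
3–7 s: |12| × 4 = 48 cm
7–13 s: |-8| × 6 = 48 cm
13–17 s: |-5| × 4 = 20 cm
Total distance = 137 cm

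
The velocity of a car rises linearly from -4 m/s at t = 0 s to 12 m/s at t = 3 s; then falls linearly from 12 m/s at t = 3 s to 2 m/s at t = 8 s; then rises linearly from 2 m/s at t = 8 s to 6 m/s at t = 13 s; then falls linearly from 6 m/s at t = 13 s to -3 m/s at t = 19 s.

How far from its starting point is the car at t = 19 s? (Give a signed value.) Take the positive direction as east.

Displacement is the signed area under the v-t curve.
0–3 s: ½(-4 + 12)(3) = 12 m
3–8 s: ½(12 + 2)(5) = 35 m
8–13 s: ½(2 + 6)(5) = 20 m
13–19 s: ½(6 + -3)(6) = 9 m
Net displacement = 76 m

76 m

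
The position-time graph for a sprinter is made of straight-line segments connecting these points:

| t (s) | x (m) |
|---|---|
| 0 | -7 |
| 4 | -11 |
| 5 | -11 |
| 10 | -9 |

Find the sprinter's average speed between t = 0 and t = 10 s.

0.6 m/s

Average speed = (total path length)/(elapsed time); on a piecewise-linear x-t graph the path length is Σ|Δx|.
0–4 s: |Δx| = |-11 − -7| = 4 m
4–5 s: |Δx| = |-11 − -11| = 0 m
5–10 s: |Δx| = |-9 − -11| = 2 m
Total path = 6 m; average speed = 6/10 = 0.6 m/s.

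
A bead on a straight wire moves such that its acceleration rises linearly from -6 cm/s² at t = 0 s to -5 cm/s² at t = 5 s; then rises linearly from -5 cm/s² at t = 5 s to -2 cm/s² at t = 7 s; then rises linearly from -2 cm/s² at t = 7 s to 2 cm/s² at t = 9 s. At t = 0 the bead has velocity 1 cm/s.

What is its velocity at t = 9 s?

-33.5 cm/s

Δv equals the area under the a-t graph; then v = v₀ + Δv.
0–5 s: ½(-6 + -5)(5) = -27.5 cm/s
5–7 s: ½(-5 + -2)(2) = -7 cm/s
7–9 s: ½(-2 + 2)(2) = 0 cm/s
Δv = -34.5 cm/s, so v(9) = 1 + (-34.5) = -33.5 cm/s.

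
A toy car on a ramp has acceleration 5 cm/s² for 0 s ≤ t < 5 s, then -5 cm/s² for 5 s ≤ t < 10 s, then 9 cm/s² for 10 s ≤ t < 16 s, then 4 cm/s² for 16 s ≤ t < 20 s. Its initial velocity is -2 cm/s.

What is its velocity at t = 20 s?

68 cm/s

Δv equals the area under the a-t graph; then v = v₀ + Δv.
0–5 s: 5 × 5 = 25 cm/s
5–10 s: -5 × 5 = -25 cm/s
10–16 s: 9 × 6 = 54 cm/s
16–20 s: 4 × 4 = 16 cm/s
Δv = 70 cm/s, so v(20) = -2 + (70) = 68 cm/s.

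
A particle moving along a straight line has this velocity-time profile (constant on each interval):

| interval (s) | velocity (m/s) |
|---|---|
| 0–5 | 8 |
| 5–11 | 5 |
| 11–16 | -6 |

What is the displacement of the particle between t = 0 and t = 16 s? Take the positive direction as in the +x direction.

40 m

Net displacement equals the area under the velocity-time graph (areas below the axis count negative).
0–5 s: 8 × 5 = 40 m
5–11 s: 5 × 6 = 30 m
11–16 s: -6 × 5 = -30 m
Net displacement = 40 m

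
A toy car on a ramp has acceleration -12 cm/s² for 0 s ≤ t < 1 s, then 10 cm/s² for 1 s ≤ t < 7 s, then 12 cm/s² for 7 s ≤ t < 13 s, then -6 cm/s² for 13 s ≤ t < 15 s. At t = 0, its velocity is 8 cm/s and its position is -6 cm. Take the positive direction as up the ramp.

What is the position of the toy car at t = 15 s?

948 cm

On each constant-a segment, Δv = aΔt and Δx = v₀Δt + ½aΔt²; chain segment to segment.
0–1 s: v starts 8 cm/s; Δx = 8·1 + ½·-12·1² = 2 cm; v ends -4 cm/s.
1–7 s: v starts -4 cm/s; Δx = -4·6 + ½·10·6² = 156 cm; v ends 56 cm/s.
7–13 s: v starts 56 cm/s; Δx = 56·6 + ½·12·6² = 552 cm; v ends 128 cm/s.
13–15 s: v starts 128 cm/s; Δx = 128·2 + ½·-6·2² = 244 cm; v ends 116 cm/s.
x(15) = -6 + Σ Δx = 948 cm.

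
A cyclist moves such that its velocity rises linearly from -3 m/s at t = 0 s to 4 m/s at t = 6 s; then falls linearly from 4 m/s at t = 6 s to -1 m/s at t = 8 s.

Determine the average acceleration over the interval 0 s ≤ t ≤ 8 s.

Average acceleration = Δv/Δt = (-1 − -3)/(8 − 0) = 0.25 m/s².

0.25 m/s²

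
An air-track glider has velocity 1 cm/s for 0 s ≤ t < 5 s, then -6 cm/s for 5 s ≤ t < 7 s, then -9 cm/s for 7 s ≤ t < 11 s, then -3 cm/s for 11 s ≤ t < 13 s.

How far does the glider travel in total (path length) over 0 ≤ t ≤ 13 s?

Distance (not displacement) is the total path length: add the absolute areas under v-t.
0–5 s: |1| × 5 = 5 cm
5–7 s: |-6| × 2 = 12 cm
7–11 s: |-9| × 4 = 36 cm
11–13 s: |-3| × 2 = 6 cm
Total distance = 59 cm

59 cm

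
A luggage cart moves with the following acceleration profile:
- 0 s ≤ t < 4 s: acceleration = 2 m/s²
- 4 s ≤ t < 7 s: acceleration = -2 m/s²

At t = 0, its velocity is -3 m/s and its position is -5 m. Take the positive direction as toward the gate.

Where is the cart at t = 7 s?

On each constant-a segment, Δv = aΔt and Δx = v₀Δt + ½aΔt²; chain segment to segment.
0–4 s: v starts -3 m/s; Δx = -3·4 + ½·2·4² = 4 m; v ends 5 m/s.
4–7 s: v starts 5 m/s; Δx = 5·3 + ½·-2·3² = 6 m; v ends -1 m/s.
x(7) = -5 + Σ Δx = 5 m.

5 m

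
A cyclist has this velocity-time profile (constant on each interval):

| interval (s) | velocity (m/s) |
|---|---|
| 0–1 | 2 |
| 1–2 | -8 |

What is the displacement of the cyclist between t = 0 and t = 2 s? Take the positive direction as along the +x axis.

Displacement is the signed area under the v-t curve.
0–1 s: 2 × 1 = 2 m
1–2 s: -8 × 1 = -8 m
Net displacement = -6 m

-6 m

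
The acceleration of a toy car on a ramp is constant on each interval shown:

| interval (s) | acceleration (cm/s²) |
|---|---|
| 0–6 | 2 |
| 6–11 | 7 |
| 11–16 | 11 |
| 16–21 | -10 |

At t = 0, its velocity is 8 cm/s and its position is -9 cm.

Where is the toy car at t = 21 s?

On each constant-a segment, Δv = aΔt and Δx = v₀Δt + ½aΔt²; chain segment to segment.
0–6 s: v starts 8 cm/s; Δx = 8·6 + ½·2·6² = 84 cm; v ends 20 cm/s.
6–11 s: v starts 20 cm/s; Δx = 20·5 + ½·7·5² = 187.5 cm; v ends 55 cm/s.
11–16 s: v starts 55 cm/s; Δx = 55·5 + ½·11·5² = 412.5 cm; v ends 110 cm/s.
16–21 s: v starts 110 cm/s; Δx = 110·5 + ½·-10·5² = 425 cm; v ends 60 cm/s.
x(21) = -9 + Σ Δx = 1100 cm.

1100 cm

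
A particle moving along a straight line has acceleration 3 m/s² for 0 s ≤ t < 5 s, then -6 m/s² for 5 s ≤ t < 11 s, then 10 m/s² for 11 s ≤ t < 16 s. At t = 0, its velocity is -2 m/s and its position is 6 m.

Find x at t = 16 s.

13.5 m

On each constant-a segment, Δv = aΔt and Δx = v₀Δt + ½aΔt²; chain segment to segment.
0–5 s: v starts -2 m/s; Δx = -2·5 + ½·3·5² = 27.5 m; v ends 13 m/s.
5–11 s: v starts 13 m/s; Δx = 13·6 + ½·-6·6² = -30 m; v ends -23 m/s.
11–16 s: v starts -23 m/s; Δx = -23·5 + ½·10·5² = 10 m; v ends 27 m/s.
x(16) = 6 + Σ Δx = 13.5 m.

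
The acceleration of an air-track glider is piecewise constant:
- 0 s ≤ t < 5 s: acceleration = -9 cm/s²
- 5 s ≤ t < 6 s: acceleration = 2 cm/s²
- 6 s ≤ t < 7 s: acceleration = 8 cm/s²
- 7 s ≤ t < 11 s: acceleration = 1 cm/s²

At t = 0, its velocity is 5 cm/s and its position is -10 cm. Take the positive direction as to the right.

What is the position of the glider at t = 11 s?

-282.5 cm

On each constant-a segment, Δv = aΔt and Δx = v₀Δt + ½aΔt²; chain segment to segment.
0–5 s: v starts 5 cm/s; Δx = 5·5 + ½·-9·5² = -87.5 cm; v ends -40 cm/s.
5–6 s: v starts -40 cm/s; Δx = -40·1 + ½·2·1² = -39 cm; v ends -38 cm/s.
6–7 s: v starts -38 cm/s; Δx = -38·1 + ½·8·1² = -34 cm; v ends -30 cm/s.
7–11 s: v starts -30 cm/s; Δx = -30·4 + ½·1·4² = -112 cm; v ends -26 cm/s.
x(11) = -10 + Σ Δx = -282.5 cm.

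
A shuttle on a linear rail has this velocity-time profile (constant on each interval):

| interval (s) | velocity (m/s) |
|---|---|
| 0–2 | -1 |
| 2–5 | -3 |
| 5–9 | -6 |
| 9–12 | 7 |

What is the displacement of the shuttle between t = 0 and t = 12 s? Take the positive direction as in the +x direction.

-14 m

Net displacement equals the area under the velocity-time graph (areas below the axis count negative).
0–2 s: -1 × 2 = -2 m
2–5 s: -3 × 3 = -9 m
5–9 s: -6 × 4 = -24 m
9–12 s: 7 × 3 = 21 m
Net displacement = -14 m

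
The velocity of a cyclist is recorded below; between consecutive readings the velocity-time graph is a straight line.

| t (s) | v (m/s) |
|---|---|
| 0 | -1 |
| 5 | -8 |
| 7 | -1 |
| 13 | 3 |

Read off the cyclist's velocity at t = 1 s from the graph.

-2.4 m/s

On 0–5 s the graph is linear from -1 to -8 m/s: v(1) = -1 + (-8 − -1)·(1 − 0)/(5 − 0) = -2.4 m/s.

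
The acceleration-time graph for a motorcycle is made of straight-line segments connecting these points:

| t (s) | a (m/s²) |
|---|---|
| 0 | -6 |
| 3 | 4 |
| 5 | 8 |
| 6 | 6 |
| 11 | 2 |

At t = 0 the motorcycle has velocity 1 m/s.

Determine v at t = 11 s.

37 m/s

Δv equals the area under the a-t graph; then v = v₀ + Δv.
0–3 s: ½(-6 + 4)(3) = -3 m/s
3–5 s: ½(4 + 8)(2) = 12 m/s
5–6 s: ½(8 + 6)(1) = 7 m/s
6–11 s: ½(6 + 2)(5) = 20 m/s
Δv = 36 m/s, so v(11) = 1 + (36) = 37 m/s.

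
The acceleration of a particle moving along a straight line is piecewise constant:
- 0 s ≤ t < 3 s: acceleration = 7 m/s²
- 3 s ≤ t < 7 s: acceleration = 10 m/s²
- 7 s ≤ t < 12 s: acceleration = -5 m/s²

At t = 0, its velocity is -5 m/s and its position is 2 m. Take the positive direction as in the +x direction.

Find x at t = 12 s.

380 m

On each constant-a segment, Δv = aΔt and Δx = v₀Δt + ½aΔt²; chain segment to segment.
0–3 s: v starts -5 m/s; Δx = -5·3 + ½·7·3² = 16.5 m; v ends 16 m/s.
3–7 s: v starts 16 m/s; Δx = 16·4 + ½·10·4² = 144 m; v ends 56 m/s.
7–12 s: v starts 56 m/s; Δx = 56·5 + ½·-5·5² = 217.5 m; v ends 31 m/s.
x(12) = 2 + Σ Δx = 380 m.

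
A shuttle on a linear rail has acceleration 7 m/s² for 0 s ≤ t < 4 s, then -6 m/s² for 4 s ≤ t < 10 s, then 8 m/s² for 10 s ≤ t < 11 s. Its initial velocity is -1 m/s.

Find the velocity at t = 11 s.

-1 m/s

Δv equals the area under the a-t graph; then v = v₀ + Δv.
0–4 s: 7 × 4 = 28 m/s
4–10 s: -6 × 6 = -36 m/s
10–11 s: 8 × 1 = 8 m/s
Δv = 0 m/s, so v(11) = -1 + (0) = -1 m/s.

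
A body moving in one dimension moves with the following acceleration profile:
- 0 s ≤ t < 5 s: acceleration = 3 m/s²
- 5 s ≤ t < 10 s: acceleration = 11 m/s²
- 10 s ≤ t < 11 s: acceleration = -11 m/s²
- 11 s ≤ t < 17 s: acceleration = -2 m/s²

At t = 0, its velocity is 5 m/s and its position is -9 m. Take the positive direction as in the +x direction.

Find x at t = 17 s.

On each constant-a segment, Δv = aΔt and Δx = v₀Δt + ½aΔt²; chain segment to segment.
0–5 s: v starts 5 m/s; Δx = 5·5 + ½·3·5² = 62.5 m; v ends 20 m/s.
5–10 s: v starts 20 m/s; Δx = 20·5 + ½·11·5² = 237.5 m; v ends 75 m/s.
10–11 s: v starts 75 m/s; Δx = 75·1 + ½·-11·1² = 69.5 m; v ends 64 m/s.
11–17 s: v starts 64 m/s; Δx = 64·6 + ½·-2·6² = 348 m; v ends 52 m/s.
x(17) = -9 + Σ Δx = 708.5 m.

708.5 m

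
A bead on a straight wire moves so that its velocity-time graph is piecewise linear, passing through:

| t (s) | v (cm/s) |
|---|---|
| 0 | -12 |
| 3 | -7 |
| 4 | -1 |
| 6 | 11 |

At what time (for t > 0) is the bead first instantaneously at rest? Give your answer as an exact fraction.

v changes sign on 4–6 s (from -1 to 11); the graph is linear there, so v = 0 at t = 4 + (1)·(6 − 4)/(11 − -1) = 25/6 s.

t = 25/6 s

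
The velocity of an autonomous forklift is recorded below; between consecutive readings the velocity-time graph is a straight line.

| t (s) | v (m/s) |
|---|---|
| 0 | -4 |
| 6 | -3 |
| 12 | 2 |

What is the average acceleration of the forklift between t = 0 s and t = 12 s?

Average acceleration = Δv/Δt = (2 − -4)/(12 − 0) = 0.5 m/s².

0.5 m/s²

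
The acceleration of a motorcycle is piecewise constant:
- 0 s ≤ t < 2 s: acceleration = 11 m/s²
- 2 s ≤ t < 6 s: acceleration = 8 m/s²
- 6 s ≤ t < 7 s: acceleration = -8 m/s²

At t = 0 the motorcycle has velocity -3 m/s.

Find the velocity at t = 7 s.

43 m/s

Δv equals the area under the a-t graph; then v = v₀ + Δv.
0–2 s: 11 × 2 = 22 m/s
2–6 s: 8 × 4 = 32 m/s
6–7 s: -8 × 1 = -8 m/s
Δv = 46 m/s, so v(7) = -3 + (46) = 43 m/s.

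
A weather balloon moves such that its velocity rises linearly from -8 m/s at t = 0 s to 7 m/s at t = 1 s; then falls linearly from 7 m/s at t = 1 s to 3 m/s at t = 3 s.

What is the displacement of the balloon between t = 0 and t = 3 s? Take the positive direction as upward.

Net displacement equals the area under the velocity-time graph (areas below the axis count negative).
0–1 s: ½(-8 + 7)(1) = -0.5 m
1–3 s: ½(7 + 3)(2) = 10 m
Net displacement = 9.5 m

9.5 m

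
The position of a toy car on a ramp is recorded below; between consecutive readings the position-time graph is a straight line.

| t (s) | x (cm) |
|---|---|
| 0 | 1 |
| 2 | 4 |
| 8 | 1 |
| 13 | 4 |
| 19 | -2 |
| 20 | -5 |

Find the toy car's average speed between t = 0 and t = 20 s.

0.9 cm/s

Average speed = (total path length)/(elapsed time); on a piecewise-linear x-t graph the path length is Σ|Δx|.
0–2 s: |Δx| = |4 − 1| = 3 cm
2–8 s: |Δx| = |1 − 4| = 3 cm
8–13 s: |Δx| = |4 − 1| = 3 cm
13–19 s: |Δx| = |-2 − 4| = 6 cm
19–20 s: |Δx| = |-5 − -2| = 3 cm
Total path = 18 cm; average speed = 18/20 = 0.9 cm/s.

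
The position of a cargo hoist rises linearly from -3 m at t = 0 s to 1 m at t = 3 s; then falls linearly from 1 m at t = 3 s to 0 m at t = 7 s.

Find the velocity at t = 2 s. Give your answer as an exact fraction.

4/3 m/s

Velocity is the slope of the x-t graph on 0–3 s: (1 − -3)/(3 − 0) = 4/3 m/s.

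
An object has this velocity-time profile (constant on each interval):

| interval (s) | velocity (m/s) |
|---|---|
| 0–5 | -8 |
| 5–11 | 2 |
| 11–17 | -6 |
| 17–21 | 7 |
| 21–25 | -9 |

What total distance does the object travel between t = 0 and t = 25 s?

Total distance travelled is ∫|v| dt — sum the magnitudes of each area piece.
0–5 s: |-8| × 5 = 40 m
5–11 s: |2| × 6 = 12 m
11–17 s: |-6| × 6 = 36 m
17–21 s: |7| × 4 = 28 m
21–25 s: |-9| × 4 = 36 m
Total distance = 152 m

152 m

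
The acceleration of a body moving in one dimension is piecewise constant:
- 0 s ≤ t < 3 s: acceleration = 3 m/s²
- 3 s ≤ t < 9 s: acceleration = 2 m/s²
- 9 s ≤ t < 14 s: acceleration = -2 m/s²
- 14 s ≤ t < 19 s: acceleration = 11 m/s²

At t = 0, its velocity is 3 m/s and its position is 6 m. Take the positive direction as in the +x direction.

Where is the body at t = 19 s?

439 m

On each constant-a segment, Δv = aΔt and Δx = v₀Δt + ½aΔt²; chain segment to segment.
0–3 s: v starts 3 m/s; Δx = 3·3 + ½·3·3² = 22.5 m; v ends 12 m/s.
3–9 s: v starts 12 m/s; Δx = 12·6 + ½·2·6² = 108 m; v ends 24 m/s.
9–14 s: v starts 24 m/s; Δx = 24·5 + ½·-2·5² = 95 m; v ends 14 m/s.
14–19 s: v starts 14 m/s; Δx = 14·5 + ½·11·5² = 207.5 m; v ends 69 m/s.
x(19) = 6 + Σ Δx = 439 m.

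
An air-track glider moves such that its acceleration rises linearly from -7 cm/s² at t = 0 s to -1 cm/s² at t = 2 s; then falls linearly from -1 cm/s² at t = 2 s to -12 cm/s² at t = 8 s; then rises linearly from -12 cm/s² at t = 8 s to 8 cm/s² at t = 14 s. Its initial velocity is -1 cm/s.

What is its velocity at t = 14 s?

Δv equals the area under the a-t graph; then v = v₀ + Δv.
0–2 s: ½(-7 + -1)(2) = -8 cm/s
2–8 s: ½(-1 + -12)(6) = -39 cm/s
8–14 s: ½(-12 + 8)(6) = -12 cm/s
Δv = -59 cm/s, so v(14) = -1 + (-59) = -60 cm/s.

-60 cm/s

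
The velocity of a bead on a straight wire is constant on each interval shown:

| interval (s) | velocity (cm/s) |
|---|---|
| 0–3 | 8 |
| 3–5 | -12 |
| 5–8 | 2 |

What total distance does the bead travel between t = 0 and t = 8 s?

54 cm

Distance (not displacement) is the total path length: add the absolute areas under v-t.
0–3 s: |8| × 3 = 24 cm
3–5 s: |-12| × 2 = 24 cm
5–8 s: |2| × 3 = 6 cm
Total distance = 54 cm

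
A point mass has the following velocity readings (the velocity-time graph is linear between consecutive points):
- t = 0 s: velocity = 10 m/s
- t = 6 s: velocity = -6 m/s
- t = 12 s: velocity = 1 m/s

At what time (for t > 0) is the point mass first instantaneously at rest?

v changes sign on 0–6 s (from 10 to -6); the graph is linear there, so v = 0 at t = 0 + (-10)·(6 − 0)/(-6 − 10) = 3.75 s.

t = 3.75 s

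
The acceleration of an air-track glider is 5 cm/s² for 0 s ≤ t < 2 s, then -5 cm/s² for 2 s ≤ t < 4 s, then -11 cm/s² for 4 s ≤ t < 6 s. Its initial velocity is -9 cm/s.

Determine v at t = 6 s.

Δv equals the area under the a-t graph; then v = v₀ + Δv.
0–2 s: 5 × 2 = 10 cm/s
2–4 s: -5 × 2 = -10 cm/s
4–6 s: -11 × 2 = -22 cm/s
Δv = -22 cm/s, so v(6) = -9 + (-22) = -31 cm/s.

-31 cm/s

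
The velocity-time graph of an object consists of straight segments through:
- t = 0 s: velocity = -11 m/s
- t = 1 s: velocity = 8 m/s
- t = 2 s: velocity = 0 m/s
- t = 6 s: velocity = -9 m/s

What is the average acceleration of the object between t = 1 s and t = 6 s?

Average acceleration = Δv/Δt = (-9 − 8)/(6 − 1) = -3.4 m/s².

-3.4 m/s²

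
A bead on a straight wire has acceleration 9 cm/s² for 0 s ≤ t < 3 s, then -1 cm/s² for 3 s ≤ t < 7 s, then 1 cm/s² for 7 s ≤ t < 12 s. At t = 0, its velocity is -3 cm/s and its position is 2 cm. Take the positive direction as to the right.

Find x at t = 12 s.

234 cm

On each constant-a segment, Δv = aΔt and Δx = v₀Δt + ½aΔt²; chain segment to segment.
0–3 s: v starts -3 cm/s; Δx = -3·3 + ½·9·3² = 31.5 cm; v ends 24 cm/s.
3–7 s: v starts 24 cm/s; Δx = 24·4 + ½·-1·4² = 88 cm; v ends 20 cm/s.
7–12 s: v starts 20 cm/s; Δx = 20·5 + ½·1·5² = 112.5 cm; v ends 25 cm/s.
x(12) = 2 + Σ Δx = 234 cm.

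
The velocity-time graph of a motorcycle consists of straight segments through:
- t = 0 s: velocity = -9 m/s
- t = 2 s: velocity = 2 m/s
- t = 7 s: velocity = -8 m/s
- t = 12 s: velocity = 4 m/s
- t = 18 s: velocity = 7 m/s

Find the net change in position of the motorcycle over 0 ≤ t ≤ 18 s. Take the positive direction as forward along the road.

Displacement is the signed area under the v-t curve.
0–2 s: ½(-9 + 2)(2) = -7 m
2–7 s: ½(2 + -8)(5) = -15 m
7–12 s: ½(-8 + 4)(5) = -10 m
12–18 s: ½(4 + 7)(6) = 33 m
Net displacement = 1 m

1 m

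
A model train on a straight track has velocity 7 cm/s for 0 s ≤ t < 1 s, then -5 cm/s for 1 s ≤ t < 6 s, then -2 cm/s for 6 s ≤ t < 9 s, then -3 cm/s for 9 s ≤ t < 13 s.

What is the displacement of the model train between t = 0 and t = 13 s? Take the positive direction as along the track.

-36 cm

Net displacement equals the area under the velocity-time graph (areas below the axis count negative).
0–1 s: 7 × 1 = 7 cm
1–6 s: -5 × 5 = -25 cm
6–9 s: -2 × 3 = -6 cm
9–13 s: -3 × 4 = -12 cm
Net displacement = -36 cm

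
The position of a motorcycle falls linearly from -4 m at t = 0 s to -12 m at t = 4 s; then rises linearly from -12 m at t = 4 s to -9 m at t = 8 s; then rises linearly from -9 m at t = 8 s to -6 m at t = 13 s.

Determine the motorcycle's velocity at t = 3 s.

-2 m/s

Velocity is the slope of the x-t graph on 0–4 s: (-12 − -4)/(4 − 0) = -2 m/s.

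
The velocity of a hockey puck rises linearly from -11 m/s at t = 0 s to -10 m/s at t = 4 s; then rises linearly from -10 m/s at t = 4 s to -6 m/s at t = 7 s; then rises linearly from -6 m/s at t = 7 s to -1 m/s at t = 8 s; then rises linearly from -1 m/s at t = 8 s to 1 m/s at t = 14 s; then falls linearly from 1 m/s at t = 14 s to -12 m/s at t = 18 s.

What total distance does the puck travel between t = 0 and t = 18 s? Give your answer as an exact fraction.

2465/26 m

Distance (not displacement) is the total path length: add the absolute areas under v-t.
0–4 s: |½(-11 + -10)(4)| = 42 m
4–7 s: |½(-10 + -6)(3)| = 24 m
7–8 s: |½(-6 + -1)(1)| = 3.5 m
8–14 s: v = 0 at t = 11 s; triangle areas 1.5 + 1.5 = 3 m
14–18 s: v = 0 at t = 186/13 s; triangle areas 2/13 + 288/13 = 290/13 m
Total distance = 2465/26 m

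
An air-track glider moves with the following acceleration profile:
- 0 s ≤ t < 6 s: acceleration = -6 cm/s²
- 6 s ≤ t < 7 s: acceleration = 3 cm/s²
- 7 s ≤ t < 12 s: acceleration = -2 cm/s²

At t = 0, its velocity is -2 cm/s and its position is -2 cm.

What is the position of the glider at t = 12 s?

-358.5 cm

On each constant-a segment, Δv = aΔt and Δx = v₀Δt + ½aΔt²; chain segment to segment.
0–6 s: v starts -2 cm/s; Δx = -2·6 + ½·-6·6² = -120 cm; v ends -38 cm/s.
6–7 s: v starts -38 cm/s; Δx = -38·1 + ½·3·1² = -36.5 cm; v ends -35 cm/s.
7–12 s: v starts -35 cm/s; Δx = -35·5 + ½·-2·5² = -200 cm; v ends -45 cm/s.
x(12) = -2 + Σ Δx = -358.5 cm.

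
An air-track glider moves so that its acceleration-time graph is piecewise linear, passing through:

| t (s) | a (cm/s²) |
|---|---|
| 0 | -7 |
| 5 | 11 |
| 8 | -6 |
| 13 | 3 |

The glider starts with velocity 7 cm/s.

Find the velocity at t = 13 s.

Δv equals the area under the a-t graph; then v = v₀ + Δv.
0–5 s: ½(-7 + 11)(5) = 10 cm/s
5–8 s: ½(11 + -6)(3) = 7.5 cm/s
8–13 s: ½(-6 + 3)(5) = -7.5 cm/s
Δv = 10 cm/s, so v(13) = 7 + (10) = 17 cm/s.

17 cm/s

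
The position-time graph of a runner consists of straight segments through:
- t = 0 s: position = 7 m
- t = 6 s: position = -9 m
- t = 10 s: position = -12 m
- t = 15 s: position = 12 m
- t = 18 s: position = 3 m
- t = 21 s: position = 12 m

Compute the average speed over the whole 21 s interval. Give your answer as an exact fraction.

61/21 m/s

Average speed = (total path length)/(elapsed time); on a piecewise-linear x-t graph the path length is Σ|Δx|.
0–6 s: |Δx| = |-9 − 7| = 16 m
6–10 s: |Δx| = |-12 − -9| = 3 m
10–15 s: |Δx| = |12 − -12| = 24 m
15–18 s: |Δx| = |3 − 12| = 9 m
18–21 s: |Δx| = |12 − 3| = 9 m
Total path = 61 m; average speed = 61/21 = 61/21 m/s.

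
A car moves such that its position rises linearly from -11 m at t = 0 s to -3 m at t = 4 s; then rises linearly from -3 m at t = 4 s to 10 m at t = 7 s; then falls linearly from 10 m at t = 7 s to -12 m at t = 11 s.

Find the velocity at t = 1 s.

2 m/s

Velocity is the slope of the x-t graph on 0–4 s: (-3 − -11)/(4 − 0) = 2 m/s.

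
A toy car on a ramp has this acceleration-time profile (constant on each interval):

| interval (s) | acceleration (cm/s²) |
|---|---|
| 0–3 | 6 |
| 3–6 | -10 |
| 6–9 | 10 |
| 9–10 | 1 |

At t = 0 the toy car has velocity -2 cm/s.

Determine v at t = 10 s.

17 cm/s

Δv equals the area under the a-t graph; then v = v₀ + Δv.
0–3 s: 6 × 3 = 18 cm/s
3–6 s: -10 × 3 = -30 cm/s
6–9 s: 10 × 3 = 30 cm/s
9–10 s: 1 × 1 = 1 cm/s
Δv = 19 cm/s, so v(10) = -2 + (19) = 17 cm/s.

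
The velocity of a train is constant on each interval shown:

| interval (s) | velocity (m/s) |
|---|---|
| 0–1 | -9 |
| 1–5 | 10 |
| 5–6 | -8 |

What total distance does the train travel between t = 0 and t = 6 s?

57 m

Total distance travelled is ∫|v| dt — sum the magnitudes of each area piece.
0–1 s: |-9| × 1 = 9 m
1–5 s: |10| × 4 = 40 m
5–6 s: |-8| × 1 = 8 m
Total distance = 57 m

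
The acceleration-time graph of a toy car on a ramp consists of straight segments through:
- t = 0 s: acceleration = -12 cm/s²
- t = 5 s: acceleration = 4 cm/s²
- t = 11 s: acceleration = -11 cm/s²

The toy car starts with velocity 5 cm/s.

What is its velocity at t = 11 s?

Δv equals the area under the a-t graph; then v = v₀ + Δv.
0–5 s: ½(-12 + 4)(5) = -20 cm/s
5–11 s: ½(4 + -11)(6) = -21 cm/s
Δv = -41 cm/s, so v(11) = 5 + (-41) = -36 cm/s.

-36 cm/s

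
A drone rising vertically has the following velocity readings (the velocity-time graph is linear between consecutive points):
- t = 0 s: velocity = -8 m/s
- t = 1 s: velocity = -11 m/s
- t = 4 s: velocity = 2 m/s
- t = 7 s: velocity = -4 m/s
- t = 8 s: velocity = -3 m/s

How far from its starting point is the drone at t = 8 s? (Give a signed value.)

-29.5 m

Net displacement equals the area under the velocity-time graph (areas below the axis count negative).
0–1 s: ½(-8 + -11)(1) = -9.5 m
1–4 s: ½(-11 + 2)(3) = -13.5 m
4–7 s: ½(2 + -4)(3) = -3 m
7–8 s: ½(-4 + -3)(1) = -3.5 m
Net displacement = -29.5 m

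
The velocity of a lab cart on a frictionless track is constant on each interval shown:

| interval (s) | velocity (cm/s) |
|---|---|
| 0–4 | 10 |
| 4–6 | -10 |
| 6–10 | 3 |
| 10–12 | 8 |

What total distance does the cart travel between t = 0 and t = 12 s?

88 cm

Total distance travelled is ∫|v| dt — sum the magnitudes of each area piece.
0–4 s: |10| × 4 = 40 cm
4–6 s: |-10| × 2 = 20 cm
6–10 s: |3| × 4 = 12 cm
10–12 s: |8| × 2 = 16 cm
Total distance = 88 cm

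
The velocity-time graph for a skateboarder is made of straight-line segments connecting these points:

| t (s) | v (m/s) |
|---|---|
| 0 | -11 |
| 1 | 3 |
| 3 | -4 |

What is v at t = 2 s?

On 1–3 s the graph is linear from 3 to -4 m/s: v(2) = 3 + (-4 − 3)·(2 − 1)/(3 − 1) = -0.5 m/s.

-0.5 m/s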